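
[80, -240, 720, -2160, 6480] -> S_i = 80*-3^i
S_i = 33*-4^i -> [33, -132, 528, -2112, 8448]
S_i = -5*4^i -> [-5, -20, -80, -320, -1280]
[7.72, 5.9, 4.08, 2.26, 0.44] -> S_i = 7.72 + -1.82*i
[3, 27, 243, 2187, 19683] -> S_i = 3*9^i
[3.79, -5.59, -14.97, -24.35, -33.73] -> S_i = 3.79 + -9.38*i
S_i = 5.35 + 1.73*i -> [5.35, 7.08, 8.81, 10.54, 12.27]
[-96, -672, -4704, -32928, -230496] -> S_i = -96*7^i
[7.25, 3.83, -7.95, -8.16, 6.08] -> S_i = Random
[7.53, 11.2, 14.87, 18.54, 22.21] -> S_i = 7.53 + 3.67*i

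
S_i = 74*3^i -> [74, 222, 666, 1998, 5994]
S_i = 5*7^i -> [5, 35, 245, 1715, 12005]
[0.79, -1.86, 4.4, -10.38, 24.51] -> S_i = 0.79*(-2.36)^i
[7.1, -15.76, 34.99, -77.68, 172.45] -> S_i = 7.10*(-2.22)^i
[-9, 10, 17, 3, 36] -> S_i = Random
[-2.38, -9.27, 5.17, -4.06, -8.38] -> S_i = Random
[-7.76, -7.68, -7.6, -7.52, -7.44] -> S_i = -7.76 + 0.08*i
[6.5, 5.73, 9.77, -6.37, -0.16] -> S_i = Random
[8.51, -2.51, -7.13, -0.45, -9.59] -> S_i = Random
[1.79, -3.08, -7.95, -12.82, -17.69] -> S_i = 1.79 + -4.87*i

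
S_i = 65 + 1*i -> [65, 66, 67, 68, 69]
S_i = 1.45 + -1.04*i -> [1.45, 0.41, -0.63, -1.67, -2.71]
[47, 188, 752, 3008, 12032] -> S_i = 47*4^i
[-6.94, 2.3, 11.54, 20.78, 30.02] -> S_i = -6.94 + 9.24*i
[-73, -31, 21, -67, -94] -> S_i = Random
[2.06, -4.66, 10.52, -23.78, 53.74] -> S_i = 2.06*(-2.26)^i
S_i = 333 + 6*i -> [333, 339, 345, 351, 357]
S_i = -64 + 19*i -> [-64, -45, -26, -7, 12]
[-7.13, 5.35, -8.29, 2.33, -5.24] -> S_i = Random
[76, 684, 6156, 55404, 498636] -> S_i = 76*9^i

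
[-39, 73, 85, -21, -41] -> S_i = Random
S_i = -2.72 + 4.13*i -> [-2.72, 1.41, 5.54, 9.67, 13.8]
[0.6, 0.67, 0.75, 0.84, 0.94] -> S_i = 0.60*1.12^i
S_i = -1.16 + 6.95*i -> [-1.16, 5.79, 12.74, 19.69, 26.64]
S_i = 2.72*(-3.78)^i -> [2.72, -10.28, 38.86, -146.91, 555.31]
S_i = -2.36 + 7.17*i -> [-2.36, 4.81, 11.98, 19.15, 26.32]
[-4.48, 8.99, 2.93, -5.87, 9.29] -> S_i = Random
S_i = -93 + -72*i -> [-93, -165, -237, -309, -381]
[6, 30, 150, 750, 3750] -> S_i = 6*5^i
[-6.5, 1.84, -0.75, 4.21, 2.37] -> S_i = Random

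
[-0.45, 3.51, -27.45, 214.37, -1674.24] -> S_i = -0.45*(-7.81)^i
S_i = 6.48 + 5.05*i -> [6.48, 11.53, 16.58, 21.63, 26.68]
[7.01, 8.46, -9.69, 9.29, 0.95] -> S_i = Random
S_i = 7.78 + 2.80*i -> [7.78, 10.58, 13.38, 16.18, 18.98]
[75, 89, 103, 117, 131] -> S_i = 75 + 14*i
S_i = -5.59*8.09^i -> [-5.59, -45.22, -365.85, -2959.77, -23944.51]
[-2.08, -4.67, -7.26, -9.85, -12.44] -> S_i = -2.08 + -2.59*i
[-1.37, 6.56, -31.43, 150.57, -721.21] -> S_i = -1.37*(-4.79)^i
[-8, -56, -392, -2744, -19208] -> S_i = -8*7^i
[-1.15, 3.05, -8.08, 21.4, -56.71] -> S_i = -1.15*(-2.65)^i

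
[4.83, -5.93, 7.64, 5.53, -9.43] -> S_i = Random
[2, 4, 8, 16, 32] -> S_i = 2*2^i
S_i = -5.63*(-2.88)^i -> [-5.63, 16.21, -46.7, 134.49, -387.33]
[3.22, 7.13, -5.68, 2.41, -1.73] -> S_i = Random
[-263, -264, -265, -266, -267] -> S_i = -263 + -1*i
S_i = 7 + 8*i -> [7, 15, 23, 31, 39]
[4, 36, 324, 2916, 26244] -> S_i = 4*9^i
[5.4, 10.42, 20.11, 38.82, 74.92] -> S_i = 5.40*1.93^i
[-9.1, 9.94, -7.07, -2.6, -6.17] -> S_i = Random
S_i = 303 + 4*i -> [303, 307, 311, 315, 319]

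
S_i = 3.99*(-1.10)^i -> [3.99, -4.39, 4.83, -5.31, 5.84]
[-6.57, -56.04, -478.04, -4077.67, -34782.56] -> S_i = -6.57*8.53^i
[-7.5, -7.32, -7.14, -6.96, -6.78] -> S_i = -7.50 + 0.18*i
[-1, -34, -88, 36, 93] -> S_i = Random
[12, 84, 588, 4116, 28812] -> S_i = 12*7^i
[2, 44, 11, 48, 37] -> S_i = Random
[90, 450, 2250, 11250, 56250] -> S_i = 90*5^i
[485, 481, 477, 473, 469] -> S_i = 485 + -4*i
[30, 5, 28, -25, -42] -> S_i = Random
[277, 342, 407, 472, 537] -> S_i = 277 + 65*i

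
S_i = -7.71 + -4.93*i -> [-7.71, -12.64, -17.57, -22.5, -27.43]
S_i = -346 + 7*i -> [-346, -339, -332, -325, -318]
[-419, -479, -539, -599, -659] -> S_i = -419 + -60*i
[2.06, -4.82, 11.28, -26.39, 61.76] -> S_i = 2.06*(-2.34)^i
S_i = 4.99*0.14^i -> [4.99, 0.7, 0.1, 0.01, 0.0]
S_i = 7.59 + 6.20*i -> [7.59, 13.79, 19.99, 26.19, 32.39]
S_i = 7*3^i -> [7, 21, 63, 189, 567]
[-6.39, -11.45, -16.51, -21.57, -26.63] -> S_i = -6.39 + -5.06*i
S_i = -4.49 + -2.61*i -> [-4.49, -7.1, -9.71, -12.32, -14.93]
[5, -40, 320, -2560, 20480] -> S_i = 5*-8^i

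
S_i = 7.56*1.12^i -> [7.56, 8.47, 9.48, 10.62, 11.9]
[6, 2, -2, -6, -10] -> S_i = 6 + -4*i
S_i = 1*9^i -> [1, 9, 81, 729, 6561]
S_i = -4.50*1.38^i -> [-4.5, -6.21, -8.57, -11.83, -16.32]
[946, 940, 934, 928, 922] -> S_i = 946 + -6*i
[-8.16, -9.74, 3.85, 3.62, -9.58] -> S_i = Random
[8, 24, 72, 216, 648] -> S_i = 8*3^i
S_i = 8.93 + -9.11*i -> [8.93, -0.18, -9.29, -18.4, -27.51]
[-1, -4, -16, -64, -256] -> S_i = -1*4^i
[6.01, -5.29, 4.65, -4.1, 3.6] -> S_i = 6.01*(-0.88)^i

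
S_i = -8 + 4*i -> [-8, -4, 0, 4, 8]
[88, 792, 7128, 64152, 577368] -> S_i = 88*9^i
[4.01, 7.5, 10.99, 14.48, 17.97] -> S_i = 4.01 + 3.49*i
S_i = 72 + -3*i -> [72, 69, 66, 63, 60]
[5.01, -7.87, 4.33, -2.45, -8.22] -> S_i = Random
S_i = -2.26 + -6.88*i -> [-2.26, -9.14, -16.02, -22.9, -29.78]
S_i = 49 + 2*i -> [49, 51, 53, 55, 57]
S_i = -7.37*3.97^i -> [-7.37, -29.26, -116.16, -461.15, -1830.75]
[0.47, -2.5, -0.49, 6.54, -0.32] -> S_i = Random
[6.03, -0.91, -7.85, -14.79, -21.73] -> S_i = 6.03 + -6.94*i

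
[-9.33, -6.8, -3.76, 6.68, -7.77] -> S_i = Random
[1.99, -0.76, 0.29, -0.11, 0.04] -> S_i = 1.99*(-0.38)^i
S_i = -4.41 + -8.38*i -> [-4.41, -12.79, -21.17, -29.55, -37.93]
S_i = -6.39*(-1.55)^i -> [-6.39, 9.9, -15.35, 23.8, -36.88]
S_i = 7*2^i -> [7, 14, 28, 56, 112]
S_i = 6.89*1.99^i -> [6.89, 13.71, 27.29, 54.3, 108.05]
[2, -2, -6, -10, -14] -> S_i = 2 + -4*i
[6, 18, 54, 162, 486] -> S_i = 6*3^i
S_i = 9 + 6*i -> [9, 15, 21, 27, 33]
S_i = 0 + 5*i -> [0, 5, 10, 15, 20]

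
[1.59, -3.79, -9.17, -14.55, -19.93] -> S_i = 1.59 + -5.38*i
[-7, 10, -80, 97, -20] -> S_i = Random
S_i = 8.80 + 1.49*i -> [8.8, 10.29, 11.78, 13.27, 14.76]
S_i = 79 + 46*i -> [79, 125, 171, 217, 263]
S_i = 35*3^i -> [35, 105, 315, 945, 2835]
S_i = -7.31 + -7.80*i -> [-7.31, -15.11, -22.91, -30.71, -38.51]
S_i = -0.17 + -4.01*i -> [-0.17, -4.18, -8.19, -12.2, -16.21]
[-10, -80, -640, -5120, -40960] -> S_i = -10*8^i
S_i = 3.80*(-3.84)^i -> [3.8, -14.59, 56.03, -215.17, 826.24]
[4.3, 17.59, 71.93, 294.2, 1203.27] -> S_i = 4.30*4.09^i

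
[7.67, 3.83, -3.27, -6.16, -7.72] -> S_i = Random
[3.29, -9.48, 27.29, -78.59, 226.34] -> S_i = 3.29*(-2.88)^i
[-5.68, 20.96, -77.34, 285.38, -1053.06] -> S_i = -5.68*(-3.69)^i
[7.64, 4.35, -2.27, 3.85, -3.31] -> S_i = Random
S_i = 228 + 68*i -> [228, 296, 364, 432, 500]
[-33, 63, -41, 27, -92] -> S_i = Random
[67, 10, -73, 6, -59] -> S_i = Random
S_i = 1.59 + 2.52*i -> [1.59, 4.11, 6.63, 9.15, 11.67]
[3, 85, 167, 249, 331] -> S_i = 3 + 82*i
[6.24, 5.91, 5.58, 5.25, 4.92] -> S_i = 6.24 + -0.33*i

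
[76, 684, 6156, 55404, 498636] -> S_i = 76*9^i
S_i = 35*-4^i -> [35, -140, 560, -2240, 8960]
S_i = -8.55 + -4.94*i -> [-8.55, -13.49, -18.43, -23.37, -28.31]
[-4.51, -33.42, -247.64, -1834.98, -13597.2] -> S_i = -4.51*7.41^i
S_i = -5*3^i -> [-5, -15, -45, -135, -405]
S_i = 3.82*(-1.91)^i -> [3.82, -7.3, 13.94, -26.62, 50.84]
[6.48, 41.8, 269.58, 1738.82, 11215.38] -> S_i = 6.48*6.45^i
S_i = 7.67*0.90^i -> [7.67, 6.9, 6.21, 5.59, 5.03]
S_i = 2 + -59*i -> [2, -57, -116, -175, -234]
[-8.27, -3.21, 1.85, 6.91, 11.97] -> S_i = -8.27 + 5.06*i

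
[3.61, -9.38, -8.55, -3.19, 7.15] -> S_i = Random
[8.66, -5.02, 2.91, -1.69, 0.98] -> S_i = 8.66*(-0.58)^i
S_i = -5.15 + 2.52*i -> [-5.15, -2.63, -0.11, 2.41, 4.93]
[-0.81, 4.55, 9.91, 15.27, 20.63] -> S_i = -0.81 + 5.36*i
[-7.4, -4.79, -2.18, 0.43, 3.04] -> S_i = -7.40 + 2.61*i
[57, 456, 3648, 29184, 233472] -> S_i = 57*8^i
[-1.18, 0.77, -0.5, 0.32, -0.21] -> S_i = -1.18*(-0.65)^i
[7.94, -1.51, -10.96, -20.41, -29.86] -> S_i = 7.94 + -9.45*i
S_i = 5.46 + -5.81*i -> [5.46, -0.35, -6.16, -11.97, -17.78]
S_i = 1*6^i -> [1, 6, 36, 216, 1296]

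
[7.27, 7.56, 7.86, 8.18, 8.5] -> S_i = 7.27*1.04^i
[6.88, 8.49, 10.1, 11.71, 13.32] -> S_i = 6.88 + 1.61*i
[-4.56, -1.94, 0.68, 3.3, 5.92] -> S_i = -4.56 + 2.62*i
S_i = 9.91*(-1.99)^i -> [9.91, -19.72, 39.24, -78.1, 155.41]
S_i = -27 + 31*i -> [-27, 4, 35, 66, 97]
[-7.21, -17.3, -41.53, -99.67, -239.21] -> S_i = -7.21*2.40^i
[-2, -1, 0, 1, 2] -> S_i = -2 + 1*i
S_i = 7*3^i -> [7, 21, 63, 189, 567]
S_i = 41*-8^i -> [41, -328, 2624, -20992, 167936]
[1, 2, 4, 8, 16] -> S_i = 1*2^i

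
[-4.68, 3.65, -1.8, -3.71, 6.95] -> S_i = Random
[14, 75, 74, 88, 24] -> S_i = Random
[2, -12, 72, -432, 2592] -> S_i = 2*-6^i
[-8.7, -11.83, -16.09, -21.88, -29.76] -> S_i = -8.70*1.36^i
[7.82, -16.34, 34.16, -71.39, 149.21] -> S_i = 7.82*(-2.09)^i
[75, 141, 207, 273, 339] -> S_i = 75 + 66*i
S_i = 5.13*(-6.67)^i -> [5.13, -34.22, 228.23, -1522.28, 10153.62]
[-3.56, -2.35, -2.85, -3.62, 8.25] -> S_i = Random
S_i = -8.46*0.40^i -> [-8.46, -3.38, -1.35, -0.54, -0.22]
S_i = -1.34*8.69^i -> [-1.34, -11.64, -101.19, -879.35, -7641.59]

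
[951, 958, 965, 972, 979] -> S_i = 951 + 7*i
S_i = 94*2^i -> [94, 188, 376, 752, 1504]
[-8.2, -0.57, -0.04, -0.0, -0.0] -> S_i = -8.20*0.07^i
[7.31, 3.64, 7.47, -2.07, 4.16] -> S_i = Random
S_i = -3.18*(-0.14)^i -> [-3.18, 0.45, -0.06, 0.01, -0.0]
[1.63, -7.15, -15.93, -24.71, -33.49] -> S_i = 1.63 + -8.78*i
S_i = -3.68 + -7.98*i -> [-3.68, -11.66, -19.64, -27.62, -35.6]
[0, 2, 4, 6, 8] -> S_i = 0 + 2*i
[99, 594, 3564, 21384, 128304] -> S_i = 99*6^i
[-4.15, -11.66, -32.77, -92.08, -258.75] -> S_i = -4.15*2.81^i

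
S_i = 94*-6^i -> [94, -564, 3384, -20304, 121824]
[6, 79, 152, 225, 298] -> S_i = 6 + 73*i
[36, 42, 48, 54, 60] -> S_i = 36 + 6*i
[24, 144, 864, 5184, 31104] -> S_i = 24*6^i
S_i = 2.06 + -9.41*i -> [2.06, -7.35, -16.76, -26.17, -35.58]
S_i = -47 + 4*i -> [-47, -43, -39, -35, -31]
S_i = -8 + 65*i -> [-8, 57, 122, 187, 252]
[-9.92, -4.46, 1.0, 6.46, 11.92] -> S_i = -9.92 + 5.46*i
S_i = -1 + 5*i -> [-1, 4, 9, 14, 19]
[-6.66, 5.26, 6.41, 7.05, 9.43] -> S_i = Random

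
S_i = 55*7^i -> [55, 385, 2695, 18865, 132055]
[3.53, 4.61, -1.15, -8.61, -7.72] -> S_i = Random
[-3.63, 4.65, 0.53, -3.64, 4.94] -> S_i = Random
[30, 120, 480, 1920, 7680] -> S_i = 30*4^i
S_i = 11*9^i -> [11, 99, 891, 8019, 72171]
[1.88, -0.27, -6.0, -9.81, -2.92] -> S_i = Random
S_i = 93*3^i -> [93, 279, 837, 2511, 7533]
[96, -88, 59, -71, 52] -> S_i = Random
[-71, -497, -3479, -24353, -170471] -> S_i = -71*7^i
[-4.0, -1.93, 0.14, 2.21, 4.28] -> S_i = -4.00 + 2.07*i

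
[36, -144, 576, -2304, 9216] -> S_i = 36*-4^i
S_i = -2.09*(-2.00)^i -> [-2.09, 4.18, -8.36, 16.72, -33.44]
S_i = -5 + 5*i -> [-5, 0, 5, 10, 15]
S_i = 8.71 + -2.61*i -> [8.71, 6.1, 3.49, 0.88, -1.73]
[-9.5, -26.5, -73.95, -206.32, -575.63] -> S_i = -9.50*2.79^i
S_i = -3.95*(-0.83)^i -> [-3.95, 3.28, -2.72, 2.26, -1.87]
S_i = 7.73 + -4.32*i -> [7.73, 3.41, -0.91, -5.23, -9.55]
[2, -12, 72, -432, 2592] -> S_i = 2*-6^i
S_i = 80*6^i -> [80, 480, 2880, 17280, 103680]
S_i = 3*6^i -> [3, 18, 108, 648, 3888]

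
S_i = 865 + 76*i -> [865, 941, 1017, 1093, 1169]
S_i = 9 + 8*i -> [9, 17, 25, 33, 41]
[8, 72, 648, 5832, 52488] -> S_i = 8*9^i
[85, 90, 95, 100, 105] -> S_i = 85 + 5*i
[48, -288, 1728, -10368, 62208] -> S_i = 48*-6^i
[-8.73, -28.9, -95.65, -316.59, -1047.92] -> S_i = -8.73*3.31^i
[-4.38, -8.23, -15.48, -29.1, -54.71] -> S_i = -4.38*1.88^i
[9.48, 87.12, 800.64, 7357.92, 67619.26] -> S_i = 9.48*9.19^i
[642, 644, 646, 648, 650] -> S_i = 642 + 2*i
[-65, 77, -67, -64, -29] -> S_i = Random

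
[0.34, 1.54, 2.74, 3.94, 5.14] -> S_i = 0.34 + 1.20*i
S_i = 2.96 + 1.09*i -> [2.96, 4.05, 5.14, 6.23, 7.32]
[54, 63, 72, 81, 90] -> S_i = 54 + 9*i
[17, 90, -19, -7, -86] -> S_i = Random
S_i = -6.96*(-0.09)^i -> [-6.96, 0.63, -0.06, 0.01, -0.0]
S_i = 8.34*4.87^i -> [8.34, 40.62, 197.8, 963.28, 4691.18]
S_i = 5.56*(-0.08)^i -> [5.56, -0.44, 0.04, -0.0, 0.0]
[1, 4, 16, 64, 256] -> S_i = 1*4^i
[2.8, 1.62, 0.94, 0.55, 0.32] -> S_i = 2.80*0.58^i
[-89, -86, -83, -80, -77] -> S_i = -89 + 3*i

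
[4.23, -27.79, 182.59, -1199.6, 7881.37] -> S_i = 4.23*(-6.57)^i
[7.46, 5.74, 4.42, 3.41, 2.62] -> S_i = 7.46*0.77^i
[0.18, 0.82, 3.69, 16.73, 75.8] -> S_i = 0.18*4.53^i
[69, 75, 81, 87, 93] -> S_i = 69 + 6*i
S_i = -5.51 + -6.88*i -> [-5.51, -12.39, -19.27, -26.15, -33.03]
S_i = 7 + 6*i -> [7, 13, 19, 25, 31]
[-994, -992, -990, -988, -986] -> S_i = -994 + 2*i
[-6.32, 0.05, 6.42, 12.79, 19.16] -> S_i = -6.32 + 6.37*i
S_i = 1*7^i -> [1, 7, 49, 343, 2401]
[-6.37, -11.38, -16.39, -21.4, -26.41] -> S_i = -6.37 + -5.01*i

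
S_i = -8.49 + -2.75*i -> [-8.49, -11.24, -13.99, -16.74, -19.49]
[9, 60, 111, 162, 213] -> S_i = 9 + 51*i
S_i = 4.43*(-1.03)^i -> [4.43, -4.56, 4.7, -4.84, 4.99]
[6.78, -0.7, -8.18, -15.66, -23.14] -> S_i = 6.78 + -7.48*i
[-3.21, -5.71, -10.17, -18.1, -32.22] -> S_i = -3.21*1.78^i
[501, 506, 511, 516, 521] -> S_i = 501 + 5*i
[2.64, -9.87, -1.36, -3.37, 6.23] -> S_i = Random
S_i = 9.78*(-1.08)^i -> [9.78, -10.56, 11.41, -12.32, 13.31]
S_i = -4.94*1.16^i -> [-4.94, -5.73, -6.65, -7.71, -8.94]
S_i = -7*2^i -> [-7, -14, -28, -56, -112]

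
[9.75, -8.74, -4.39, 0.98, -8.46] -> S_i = Random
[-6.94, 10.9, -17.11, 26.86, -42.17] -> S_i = -6.94*(-1.57)^i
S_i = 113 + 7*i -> [113, 120, 127, 134, 141]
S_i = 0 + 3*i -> [0, 3, 6, 9, 12]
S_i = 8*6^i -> [8, 48, 288, 1728, 10368]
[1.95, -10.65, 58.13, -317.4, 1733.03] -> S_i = 1.95*(-5.46)^i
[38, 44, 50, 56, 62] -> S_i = 38 + 6*i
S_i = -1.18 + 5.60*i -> [-1.18, 4.42, 10.02, 15.62, 21.22]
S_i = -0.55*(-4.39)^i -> [-0.55, 2.41, -10.6, 46.53, -204.28]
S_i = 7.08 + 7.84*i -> [7.08, 14.92, 22.76, 30.6, 38.44]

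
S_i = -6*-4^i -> [-6, 24, -96, 384, -1536]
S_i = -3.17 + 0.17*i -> [-3.17, -3.0, -2.83, -2.66, -2.49]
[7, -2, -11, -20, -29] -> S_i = 7 + -9*i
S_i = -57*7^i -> [-57, -399, -2793, -19551, -136857]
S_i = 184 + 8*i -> [184, 192, 200, 208, 216]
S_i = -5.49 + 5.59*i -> [-5.49, 0.1, 5.69, 11.28, 16.87]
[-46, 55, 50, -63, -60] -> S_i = Random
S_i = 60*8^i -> [60, 480, 3840, 30720, 245760]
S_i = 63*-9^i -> [63, -567, 5103, -45927, 413343]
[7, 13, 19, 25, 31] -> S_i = 7 + 6*i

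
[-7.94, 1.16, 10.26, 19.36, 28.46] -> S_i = -7.94 + 9.10*i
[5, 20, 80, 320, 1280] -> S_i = 5*4^i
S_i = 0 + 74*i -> [0, 74, 148, 222, 296]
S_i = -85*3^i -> [-85, -255, -765, -2295, -6885]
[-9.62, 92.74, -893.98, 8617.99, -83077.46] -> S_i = -9.62*(-9.64)^i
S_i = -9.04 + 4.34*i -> [-9.04, -4.7, -0.36, 3.98, 8.32]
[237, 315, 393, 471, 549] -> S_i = 237 + 78*i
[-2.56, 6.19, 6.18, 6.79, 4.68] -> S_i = Random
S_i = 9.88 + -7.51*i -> [9.88, 2.37, -5.14, -12.65, -20.16]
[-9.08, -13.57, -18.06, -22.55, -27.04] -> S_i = -9.08 + -4.49*i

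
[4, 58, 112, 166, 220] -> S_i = 4 + 54*i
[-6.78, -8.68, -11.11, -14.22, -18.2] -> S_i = -6.78*1.28^i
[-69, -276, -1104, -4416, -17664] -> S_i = -69*4^i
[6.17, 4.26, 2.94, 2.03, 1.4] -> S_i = 6.17*0.69^i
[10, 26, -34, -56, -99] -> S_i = Random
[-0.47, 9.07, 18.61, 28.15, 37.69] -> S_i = -0.47 + 9.54*i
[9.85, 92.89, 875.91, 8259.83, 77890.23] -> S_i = 9.85*9.43^i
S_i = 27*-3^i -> [27, -81, 243, -729, 2187]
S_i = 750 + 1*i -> [750, 751, 752, 753, 754]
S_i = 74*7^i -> [74, 518, 3626, 25382, 177674]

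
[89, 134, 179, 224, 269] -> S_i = 89 + 45*i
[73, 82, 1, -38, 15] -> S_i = Random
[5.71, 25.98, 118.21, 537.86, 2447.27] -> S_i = 5.71*4.55^i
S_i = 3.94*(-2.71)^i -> [3.94, -10.68, 28.94, -78.42, 212.51]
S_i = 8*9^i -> [8, 72, 648, 5832, 52488]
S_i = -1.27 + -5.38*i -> [-1.27, -6.65, -12.03, -17.41, -22.79]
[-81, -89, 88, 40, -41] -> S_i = Random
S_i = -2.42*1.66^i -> [-2.42, -4.02, -6.67, -11.07, -18.38]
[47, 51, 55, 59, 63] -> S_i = 47 + 4*i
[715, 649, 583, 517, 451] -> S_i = 715 + -66*i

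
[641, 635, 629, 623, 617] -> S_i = 641 + -6*i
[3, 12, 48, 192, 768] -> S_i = 3*4^i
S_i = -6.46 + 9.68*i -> [-6.46, 3.22, 12.9, 22.58, 32.26]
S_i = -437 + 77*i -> [-437, -360, -283, -206, -129]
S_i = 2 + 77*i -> [2, 79, 156, 233, 310]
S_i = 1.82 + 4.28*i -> [1.82, 6.1, 10.38, 14.66, 18.94]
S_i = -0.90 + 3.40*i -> [-0.9, 2.5, 5.9, 9.3, 12.7]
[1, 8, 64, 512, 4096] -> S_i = 1*8^i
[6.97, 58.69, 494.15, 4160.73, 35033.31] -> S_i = 6.97*8.42^i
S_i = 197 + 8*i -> [197, 205, 213, 221, 229]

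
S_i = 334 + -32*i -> [334, 302, 270, 238, 206]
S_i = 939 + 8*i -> [939, 947, 955, 963, 971]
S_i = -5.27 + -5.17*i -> [-5.27, -10.44, -15.61, -20.78, -25.95]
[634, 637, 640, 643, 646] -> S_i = 634 + 3*i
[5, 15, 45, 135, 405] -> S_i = 5*3^i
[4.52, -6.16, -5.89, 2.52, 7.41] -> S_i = Random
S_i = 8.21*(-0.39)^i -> [8.21, -3.2, 1.25, -0.49, 0.19]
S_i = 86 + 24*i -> [86, 110, 134, 158, 182]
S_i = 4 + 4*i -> [4, 8, 12, 16, 20]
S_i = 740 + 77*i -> [740, 817, 894, 971, 1048]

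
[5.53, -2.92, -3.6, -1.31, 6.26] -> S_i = Random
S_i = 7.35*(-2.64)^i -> [7.35, -19.4, 51.23, -135.24, 357.03]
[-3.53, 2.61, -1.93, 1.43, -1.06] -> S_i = -3.53*(-0.74)^i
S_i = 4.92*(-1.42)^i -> [4.92, -6.99, 9.92, -14.09, 20.0]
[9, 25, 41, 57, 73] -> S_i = 9 + 16*i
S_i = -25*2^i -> [-25, -50, -100, -200, -400]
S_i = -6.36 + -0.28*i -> [-6.36, -6.64, -6.92, -7.2, -7.48]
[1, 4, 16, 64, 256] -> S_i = 1*4^i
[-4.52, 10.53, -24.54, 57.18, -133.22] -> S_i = -4.52*(-2.33)^i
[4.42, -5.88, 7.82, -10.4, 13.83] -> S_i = 4.42*(-1.33)^i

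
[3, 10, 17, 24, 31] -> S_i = 3 + 7*i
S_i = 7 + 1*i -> [7, 8, 9, 10, 11]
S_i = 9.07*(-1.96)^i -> [9.07, -17.78, 34.84, -68.29, 133.85]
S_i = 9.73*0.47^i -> [9.73, 4.57, 2.15, 1.01, 0.47]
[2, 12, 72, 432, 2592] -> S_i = 2*6^i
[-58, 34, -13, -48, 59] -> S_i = Random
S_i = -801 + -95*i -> [-801, -896, -991, -1086, -1181]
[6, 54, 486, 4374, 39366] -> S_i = 6*9^i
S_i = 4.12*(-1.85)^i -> [4.12, -7.62, 14.1, -26.09, 48.26]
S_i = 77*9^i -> [77, 693, 6237, 56133, 505197]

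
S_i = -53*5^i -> [-53, -265, -1325, -6625, -33125]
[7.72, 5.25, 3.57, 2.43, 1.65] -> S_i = 7.72*0.68^i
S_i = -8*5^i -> [-8, -40, -200, -1000, -5000]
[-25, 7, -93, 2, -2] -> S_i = Random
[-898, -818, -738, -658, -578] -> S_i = -898 + 80*i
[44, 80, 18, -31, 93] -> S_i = Random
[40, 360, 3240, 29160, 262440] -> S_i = 40*9^i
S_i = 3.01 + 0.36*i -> [3.01, 3.37, 3.73, 4.09, 4.45]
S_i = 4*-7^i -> [4, -28, 196, -1372, 9604]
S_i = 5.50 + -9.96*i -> [5.5, -4.46, -14.42, -24.38, -34.34]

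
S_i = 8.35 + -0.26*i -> [8.35, 8.09, 7.83, 7.57, 7.31]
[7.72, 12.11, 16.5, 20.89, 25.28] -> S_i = 7.72 + 4.39*i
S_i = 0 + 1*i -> [0, 1, 2, 3, 4]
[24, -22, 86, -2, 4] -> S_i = Random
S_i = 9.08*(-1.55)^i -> [9.08, -14.07, 21.81, -33.81, 52.41]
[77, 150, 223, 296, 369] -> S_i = 77 + 73*i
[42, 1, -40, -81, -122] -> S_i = 42 + -41*i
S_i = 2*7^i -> [2, 14, 98, 686, 4802]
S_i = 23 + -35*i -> [23, -12, -47, -82, -117]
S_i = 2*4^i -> [2, 8, 32, 128, 512]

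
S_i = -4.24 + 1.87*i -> [-4.24, -2.37, -0.5, 1.37, 3.24]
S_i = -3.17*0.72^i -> [-3.17, -2.28, -1.64, -1.18, -0.85]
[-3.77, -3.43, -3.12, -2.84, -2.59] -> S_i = -3.77*0.91^i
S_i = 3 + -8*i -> [3, -5, -13, -21, -29]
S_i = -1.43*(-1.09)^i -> [-1.43, 1.56, -1.7, 1.85, -2.02]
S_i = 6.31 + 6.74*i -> [6.31, 13.05, 19.79, 26.53, 33.27]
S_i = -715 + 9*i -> [-715, -706, -697, -688, -679]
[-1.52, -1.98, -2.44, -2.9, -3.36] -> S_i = -1.52 + -0.46*i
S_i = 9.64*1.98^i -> [9.64, 19.09, 37.79, 74.83, 148.16]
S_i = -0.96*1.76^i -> [-0.96, -1.69, -2.97, -5.23, -9.21]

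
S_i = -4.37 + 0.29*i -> [-4.37, -4.08, -3.79, -3.5, -3.21]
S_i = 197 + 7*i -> [197, 204, 211, 218, 225]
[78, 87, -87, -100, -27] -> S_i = Random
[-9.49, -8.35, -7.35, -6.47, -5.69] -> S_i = -9.49*0.88^i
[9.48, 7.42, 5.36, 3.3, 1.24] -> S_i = 9.48 + -2.06*i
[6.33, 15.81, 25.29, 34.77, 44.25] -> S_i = 6.33 + 9.48*i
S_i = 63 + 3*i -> [63, 66, 69, 72, 75]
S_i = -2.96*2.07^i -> [-2.96, -6.13, -12.68, -26.25, -54.35]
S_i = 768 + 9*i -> [768, 777, 786, 795, 804]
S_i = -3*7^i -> [-3, -21, -147, -1029, -7203]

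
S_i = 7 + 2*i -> [7, 9, 11, 13, 15]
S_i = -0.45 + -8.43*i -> [-0.45, -8.88, -17.31, -25.74, -34.17]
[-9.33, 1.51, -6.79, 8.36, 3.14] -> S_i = Random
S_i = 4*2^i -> [4, 8, 16, 32, 64]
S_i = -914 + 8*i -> [-914, -906, -898, -890, -882]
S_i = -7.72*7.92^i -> [-7.72, -61.14, -484.25, -3835.24, -30375.12]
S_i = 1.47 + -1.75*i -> [1.47, -0.28, -2.03, -3.78, -5.53]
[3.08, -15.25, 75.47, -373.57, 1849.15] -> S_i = 3.08*(-4.95)^i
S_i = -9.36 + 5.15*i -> [-9.36, -4.21, 0.94, 6.09, 11.24]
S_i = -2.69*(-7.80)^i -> [-2.69, 20.98, -163.66, 1276.54, -9957.05]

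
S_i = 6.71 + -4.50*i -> [6.71, 2.21, -2.29, -6.79, -11.29]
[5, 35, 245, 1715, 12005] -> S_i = 5*7^i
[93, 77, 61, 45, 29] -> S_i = 93 + -16*i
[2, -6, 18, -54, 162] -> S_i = 2*-3^i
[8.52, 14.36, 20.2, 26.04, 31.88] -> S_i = 8.52 + 5.84*i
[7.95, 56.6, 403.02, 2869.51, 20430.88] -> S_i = 7.95*7.12^i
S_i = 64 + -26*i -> [64, 38, 12, -14, -40]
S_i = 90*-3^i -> [90, -270, 810, -2430, 7290]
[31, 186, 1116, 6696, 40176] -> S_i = 31*6^i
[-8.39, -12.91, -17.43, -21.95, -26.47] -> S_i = -8.39 + -4.52*i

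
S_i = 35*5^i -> [35, 175, 875, 4375, 21875]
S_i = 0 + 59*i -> [0, 59, 118, 177, 236]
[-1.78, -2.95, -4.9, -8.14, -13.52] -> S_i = -1.78*1.66^i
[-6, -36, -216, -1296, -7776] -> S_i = -6*6^i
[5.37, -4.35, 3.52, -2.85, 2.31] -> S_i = 5.37*(-0.81)^i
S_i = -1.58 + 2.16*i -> [-1.58, 0.58, 2.74, 4.9, 7.06]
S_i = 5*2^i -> [5, 10, 20, 40, 80]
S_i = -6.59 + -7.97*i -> [-6.59, -14.56, -22.53, -30.5, -38.47]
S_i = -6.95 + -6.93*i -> [-6.95, -13.88, -20.81, -27.74, -34.67]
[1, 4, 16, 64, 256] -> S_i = 1*4^i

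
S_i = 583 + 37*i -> [583, 620, 657, 694, 731]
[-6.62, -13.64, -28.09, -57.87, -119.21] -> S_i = -6.62*2.06^i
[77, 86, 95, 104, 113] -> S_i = 77 + 9*i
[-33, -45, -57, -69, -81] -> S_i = -33 + -12*i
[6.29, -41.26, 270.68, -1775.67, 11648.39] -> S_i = 6.29*(-6.56)^i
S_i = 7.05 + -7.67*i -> [7.05, -0.62, -8.29, -15.96, -23.63]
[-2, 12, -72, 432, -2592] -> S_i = -2*-6^i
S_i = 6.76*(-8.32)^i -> [6.76, -56.24, 467.94, -3893.29, 32392.17]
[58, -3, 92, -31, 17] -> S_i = Random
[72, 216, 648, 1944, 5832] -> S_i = 72*3^i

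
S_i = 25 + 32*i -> [25, 57, 89, 121, 153]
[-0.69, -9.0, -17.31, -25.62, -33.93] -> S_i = -0.69 + -8.31*i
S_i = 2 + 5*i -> [2, 7, 12, 17, 22]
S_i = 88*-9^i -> [88, -792, 7128, -64152, 577368]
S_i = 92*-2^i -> [92, -184, 368, -736, 1472]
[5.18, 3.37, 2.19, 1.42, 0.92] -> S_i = 5.18*0.65^i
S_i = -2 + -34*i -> [-2, -36, -70, -104, -138]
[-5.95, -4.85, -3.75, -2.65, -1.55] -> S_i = -5.95 + 1.10*i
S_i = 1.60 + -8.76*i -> [1.6, -7.16, -15.92, -24.68, -33.44]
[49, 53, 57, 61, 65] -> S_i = 49 + 4*i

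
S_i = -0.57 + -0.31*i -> [-0.57, -0.88, -1.19, -1.5, -1.81]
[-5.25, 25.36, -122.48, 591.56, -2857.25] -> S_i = -5.25*(-4.83)^i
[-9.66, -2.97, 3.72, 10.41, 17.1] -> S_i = -9.66 + 6.69*i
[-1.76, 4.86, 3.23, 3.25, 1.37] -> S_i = Random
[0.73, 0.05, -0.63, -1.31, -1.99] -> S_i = 0.73 + -0.68*i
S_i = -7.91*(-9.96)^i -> [-7.91, 78.78, -784.68, 7815.46, -77841.97]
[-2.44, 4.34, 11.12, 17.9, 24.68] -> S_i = -2.44 + 6.78*i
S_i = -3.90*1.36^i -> [-3.9, -5.3, -7.21, -9.81, -13.34]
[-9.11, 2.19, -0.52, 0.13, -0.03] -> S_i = -9.11*(-0.24)^i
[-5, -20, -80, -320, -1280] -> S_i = -5*4^i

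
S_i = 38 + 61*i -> [38, 99, 160, 221, 282]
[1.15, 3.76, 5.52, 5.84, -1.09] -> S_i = Random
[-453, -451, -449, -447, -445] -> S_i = -453 + 2*i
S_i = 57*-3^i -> [57, -171, 513, -1539, 4617]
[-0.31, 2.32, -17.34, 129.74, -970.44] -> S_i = -0.31*(-7.48)^i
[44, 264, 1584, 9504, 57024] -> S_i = 44*6^i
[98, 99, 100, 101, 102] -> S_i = 98 + 1*i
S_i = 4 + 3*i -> [4, 7, 10, 13, 16]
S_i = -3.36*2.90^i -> [-3.36, -9.74, -28.26, -81.95, -237.65]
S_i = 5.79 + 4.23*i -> [5.79, 10.02, 14.25, 18.48, 22.71]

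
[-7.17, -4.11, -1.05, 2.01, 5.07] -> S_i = -7.17 + 3.06*i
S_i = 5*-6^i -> [5, -30, 180, -1080, 6480]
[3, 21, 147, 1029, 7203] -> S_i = 3*7^i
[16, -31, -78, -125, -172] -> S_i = 16 + -47*i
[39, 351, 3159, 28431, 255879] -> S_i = 39*9^i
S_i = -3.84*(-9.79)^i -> [-3.84, 37.59, -368.04, 3603.12, -35274.59]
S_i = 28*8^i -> [28, 224, 1792, 14336, 114688]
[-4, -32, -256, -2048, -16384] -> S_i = -4*8^i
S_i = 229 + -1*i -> [229, 228, 227, 226, 225]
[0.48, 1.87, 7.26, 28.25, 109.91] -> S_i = 0.48*3.89^i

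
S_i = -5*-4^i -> [-5, 20, -80, 320, -1280]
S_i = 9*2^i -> [9, 18, 36, 72, 144]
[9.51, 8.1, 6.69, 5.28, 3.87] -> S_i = 9.51 + -1.41*i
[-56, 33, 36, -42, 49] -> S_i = Random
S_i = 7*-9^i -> [7, -63, 567, -5103, 45927]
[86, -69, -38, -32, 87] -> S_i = Random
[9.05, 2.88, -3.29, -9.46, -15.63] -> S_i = 9.05 + -6.17*i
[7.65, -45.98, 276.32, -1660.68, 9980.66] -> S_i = 7.65*(-6.01)^i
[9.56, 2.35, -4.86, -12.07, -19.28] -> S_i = 9.56 + -7.21*i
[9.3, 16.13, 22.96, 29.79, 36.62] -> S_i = 9.30 + 6.83*i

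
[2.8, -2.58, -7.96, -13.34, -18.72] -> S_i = 2.80 + -5.38*i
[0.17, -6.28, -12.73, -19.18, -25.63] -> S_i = 0.17 + -6.45*i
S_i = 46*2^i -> [46, 92, 184, 368, 736]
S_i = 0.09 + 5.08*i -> [0.09, 5.17, 10.25, 15.33, 20.41]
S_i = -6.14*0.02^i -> [-6.14, -0.12, -0.0, -0.0, -0.0]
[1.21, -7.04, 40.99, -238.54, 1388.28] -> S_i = 1.21*(-5.82)^i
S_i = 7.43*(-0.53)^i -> [7.43, -3.94, 2.09, -1.11, 0.59]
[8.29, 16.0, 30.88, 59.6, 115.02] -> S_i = 8.29*1.93^i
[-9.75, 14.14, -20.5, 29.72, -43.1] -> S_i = -9.75*(-1.45)^i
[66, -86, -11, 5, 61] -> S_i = Random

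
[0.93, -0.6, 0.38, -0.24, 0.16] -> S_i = 0.93*(-0.64)^i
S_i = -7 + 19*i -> [-7, 12, 31, 50, 69]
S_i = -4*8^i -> [-4, -32, -256, -2048, -16384]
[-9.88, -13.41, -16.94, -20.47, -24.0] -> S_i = -9.88 + -3.53*i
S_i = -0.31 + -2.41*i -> [-0.31, -2.72, -5.13, -7.54, -9.95]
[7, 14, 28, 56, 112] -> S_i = 7*2^i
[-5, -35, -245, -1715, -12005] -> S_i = -5*7^i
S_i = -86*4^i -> [-86, -344, -1376, -5504, -22016]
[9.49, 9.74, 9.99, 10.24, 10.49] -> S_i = 9.49 + 0.25*i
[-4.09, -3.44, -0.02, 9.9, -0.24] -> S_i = Random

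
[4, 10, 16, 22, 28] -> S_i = 4 + 6*i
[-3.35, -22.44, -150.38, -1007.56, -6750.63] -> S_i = -3.35*6.70^i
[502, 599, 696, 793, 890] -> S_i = 502 + 97*i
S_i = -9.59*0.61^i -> [-9.59, -5.85, -3.57, -2.18, -1.33]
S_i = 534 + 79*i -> [534, 613, 692, 771, 850]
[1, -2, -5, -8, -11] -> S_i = 1 + -3*i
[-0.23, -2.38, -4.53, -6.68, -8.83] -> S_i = -0.23 + -2.15*i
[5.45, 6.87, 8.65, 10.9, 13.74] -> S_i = 5.45*1.26^i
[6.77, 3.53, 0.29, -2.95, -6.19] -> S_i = 6.77 + -3.24*i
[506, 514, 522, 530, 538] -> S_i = 506 + 8*i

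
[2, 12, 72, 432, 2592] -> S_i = 2*6^i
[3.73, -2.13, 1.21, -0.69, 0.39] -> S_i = 3.73*(-0.57)^i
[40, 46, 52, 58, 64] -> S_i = 40 + 6*i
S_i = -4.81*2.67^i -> [-4.81, -12.84, -34.29, -91.55, -244.45]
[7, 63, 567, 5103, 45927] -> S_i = 7*9^i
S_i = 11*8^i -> [11, 88, 704, 5632, 45056]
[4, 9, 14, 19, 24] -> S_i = 4 + 5*i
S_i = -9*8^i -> [-9, -72, -576, -4608, -36864]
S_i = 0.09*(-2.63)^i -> [0.09, -0.24, 0.62, -1.64, 4.31]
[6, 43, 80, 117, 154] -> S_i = 6 + 37*i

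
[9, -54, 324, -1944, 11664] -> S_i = 9*-6^i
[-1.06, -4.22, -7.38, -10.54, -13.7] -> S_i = -1.06 + -3.16*i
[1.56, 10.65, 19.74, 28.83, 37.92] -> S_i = 1.56 + 9.09*i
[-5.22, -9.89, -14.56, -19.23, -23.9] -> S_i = -5.22 + -4.67*i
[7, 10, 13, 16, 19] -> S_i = 7 + 3*i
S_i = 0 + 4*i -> [0, 4, 8, 12, 16]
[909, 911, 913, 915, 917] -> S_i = 909 + 2*i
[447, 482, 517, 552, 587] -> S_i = 447 + 35*i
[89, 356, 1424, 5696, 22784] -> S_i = 89*4^i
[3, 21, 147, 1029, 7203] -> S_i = 3*7^i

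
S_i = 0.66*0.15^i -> [0.66, 0.1, 0.01, 0.0, 0.0]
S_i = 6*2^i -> [6, 12, 24, 48, 96]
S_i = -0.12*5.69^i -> [-0.12, -0.68, -3.89, -22.11, -125.79]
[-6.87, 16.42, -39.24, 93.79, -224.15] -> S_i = -6.87*(-2.39)^i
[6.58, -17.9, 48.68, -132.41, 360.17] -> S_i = 6.58*(-2.72)^i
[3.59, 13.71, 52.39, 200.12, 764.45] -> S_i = 3.59*3.82^i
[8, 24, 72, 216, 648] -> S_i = 8*3^i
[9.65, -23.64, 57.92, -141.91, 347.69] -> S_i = 9.65*(-2.45)^i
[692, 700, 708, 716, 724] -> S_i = 692 + 8*i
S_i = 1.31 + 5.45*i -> [1.31, 6.76, 12.21, 17.66, 23.11]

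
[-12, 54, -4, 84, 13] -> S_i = Random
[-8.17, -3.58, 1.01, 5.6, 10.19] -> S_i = -8.17 + 4.59*i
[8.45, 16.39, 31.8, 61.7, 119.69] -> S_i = 8.45*1.94^i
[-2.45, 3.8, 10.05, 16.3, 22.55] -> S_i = -2.45 + 6.25*i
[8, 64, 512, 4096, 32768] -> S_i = 8*8^i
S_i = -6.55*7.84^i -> [-6.55, -51.35, -402.6, -3156.38, -24746.03]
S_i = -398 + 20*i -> [-398, -378, -358, -338, -318]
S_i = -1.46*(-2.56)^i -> [-1.46, 3.74, -9.57, 24.49, -62.71]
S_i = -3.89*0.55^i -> [-3.89, -2.14, -1.18, -0.65, -0.36]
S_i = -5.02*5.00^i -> [-5.02, -25.1, -125.5, -627.5, -3137.5]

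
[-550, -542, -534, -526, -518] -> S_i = -550 + 8*i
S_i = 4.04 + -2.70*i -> [4.04, 1.34, -1.36, -4.06, -6.76]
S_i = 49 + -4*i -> [49, 45, 41, 37, 33]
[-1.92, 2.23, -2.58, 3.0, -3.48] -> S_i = -1.92*(-1.16)^i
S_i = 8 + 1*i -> [8, 9, 10, 11, 12]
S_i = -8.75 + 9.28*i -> [-8.75, 0.53, 9.81, 19.09, 28.37]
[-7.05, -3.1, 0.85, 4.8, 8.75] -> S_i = -7.05 + 3.95*i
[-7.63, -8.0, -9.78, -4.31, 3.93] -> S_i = Random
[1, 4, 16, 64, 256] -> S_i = 1*4^i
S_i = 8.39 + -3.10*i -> [8.39, 5.29, 2.19, -0.91, -4.01]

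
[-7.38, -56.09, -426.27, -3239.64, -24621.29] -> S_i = -7.38*7.60^i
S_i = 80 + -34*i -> [80, 46, 12, -22, -56]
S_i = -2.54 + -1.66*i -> [-2.54, -4.2, -5.86, -7.52, -9.18]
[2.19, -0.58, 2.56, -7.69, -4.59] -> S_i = Random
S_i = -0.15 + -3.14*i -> [-0.15, -3.29, -6.43, -9.57, -12.71]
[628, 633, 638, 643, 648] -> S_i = 628 + 5*i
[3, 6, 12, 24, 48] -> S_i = 3*2^i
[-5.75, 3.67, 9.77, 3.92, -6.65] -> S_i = Random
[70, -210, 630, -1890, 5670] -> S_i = 70*-3^i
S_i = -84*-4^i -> [-84, 336, -1344, 5376, -21504]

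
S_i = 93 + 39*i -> [93, 132, 171, 210, 249]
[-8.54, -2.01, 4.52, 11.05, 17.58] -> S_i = -8.54 + 6.53*i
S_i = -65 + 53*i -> [-65, -12, 41, 94, 147]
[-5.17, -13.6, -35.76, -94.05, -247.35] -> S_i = -5.17*2.63^i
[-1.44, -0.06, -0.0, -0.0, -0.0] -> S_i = -1.44*0.04^i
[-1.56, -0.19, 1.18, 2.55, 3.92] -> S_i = -1.56 + 1.37*i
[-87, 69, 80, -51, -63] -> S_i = Random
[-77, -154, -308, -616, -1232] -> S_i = -77*2^i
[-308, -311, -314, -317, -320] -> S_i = -308 + -3*i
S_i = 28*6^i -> [28, 168, 1008, 6048, 36288]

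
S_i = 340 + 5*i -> [340, 345, 350, 355, 360]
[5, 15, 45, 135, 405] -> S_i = 5*3^i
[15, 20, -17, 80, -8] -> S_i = Random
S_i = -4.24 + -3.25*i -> [-4.24, -7.49, -10.74, -13.99, -17.24]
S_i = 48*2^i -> [48, 96, 192, 384, 768]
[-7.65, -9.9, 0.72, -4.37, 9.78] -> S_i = Random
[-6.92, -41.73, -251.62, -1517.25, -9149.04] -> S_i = -6.92*6.03^i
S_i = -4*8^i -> [-4, -32, -256, -2048, -16384]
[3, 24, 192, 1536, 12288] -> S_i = 3*8^i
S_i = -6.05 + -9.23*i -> [-6.05, -15.28, -24.51, -33.74, -42.97]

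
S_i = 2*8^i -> [2, 16, 128, 1024, 8192]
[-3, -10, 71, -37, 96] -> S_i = Random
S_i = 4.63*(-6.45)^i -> [4.63, -29.86, 192.62, -1242.4, 8013.46]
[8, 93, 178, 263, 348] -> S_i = 8 + 85*i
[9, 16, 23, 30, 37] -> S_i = 9 + 7*i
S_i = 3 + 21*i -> [3, 24, 45, 66, 87]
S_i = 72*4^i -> [72, 288, 1152, 4608, 18432]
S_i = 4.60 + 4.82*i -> [4.6, 9.42, 14.24, 19.06, 23.88]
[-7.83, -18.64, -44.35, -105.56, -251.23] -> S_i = -7.83*2.38^i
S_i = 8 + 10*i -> [8, 18, 28, 38, 48]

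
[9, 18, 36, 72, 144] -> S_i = 9*2^i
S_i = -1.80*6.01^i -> [-1.8, -10.82, -65.02, -390.75, -2348.39]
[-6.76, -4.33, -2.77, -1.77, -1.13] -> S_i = -6.76*0.64^i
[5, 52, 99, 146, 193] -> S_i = 5 + 47*i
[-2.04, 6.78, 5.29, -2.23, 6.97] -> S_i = Random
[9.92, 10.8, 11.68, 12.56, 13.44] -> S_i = 9.92 + 0.88*i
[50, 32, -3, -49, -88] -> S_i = Random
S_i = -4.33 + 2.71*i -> [-4.33, -1.62, 1.09, 3.8, 6.51]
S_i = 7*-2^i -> [7, -14, 28, -56, 112]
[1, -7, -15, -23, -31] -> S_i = 1 + -8*i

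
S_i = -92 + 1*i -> [-92, -91, -90, -89, -88]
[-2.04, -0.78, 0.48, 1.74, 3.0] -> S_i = -2.04 + 1.26*i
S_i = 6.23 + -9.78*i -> [6.23, -3.55, -13.33, -23.11, -32.89]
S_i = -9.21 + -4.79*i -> [-9.21, -14.0, -18.79, -23.58, -28.37]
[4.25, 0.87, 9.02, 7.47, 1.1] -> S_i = Random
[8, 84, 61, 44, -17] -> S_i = Random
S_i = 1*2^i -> [1, 2, 4, 8, 16]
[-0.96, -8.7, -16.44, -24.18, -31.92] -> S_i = -0.96 + -7.74*i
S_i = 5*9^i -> [5, 45, 405, 3645, 32805]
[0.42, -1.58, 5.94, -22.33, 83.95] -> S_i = 0.42*(-3.76)^i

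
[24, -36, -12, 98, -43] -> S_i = Random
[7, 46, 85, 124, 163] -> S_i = 7 + 39*i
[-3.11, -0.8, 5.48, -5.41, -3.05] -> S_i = Random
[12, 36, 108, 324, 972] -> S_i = 12*3^i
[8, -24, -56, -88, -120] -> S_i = 8 + -32*i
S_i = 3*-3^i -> [3, -9, 27, -81, 243]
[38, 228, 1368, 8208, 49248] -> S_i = 38*6^i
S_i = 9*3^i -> [9, 27, 81, 243, 729]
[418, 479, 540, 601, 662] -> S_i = 418 + 61*i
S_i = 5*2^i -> [5, 10, 20, 40, 80]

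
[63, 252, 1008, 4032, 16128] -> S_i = 63*4^i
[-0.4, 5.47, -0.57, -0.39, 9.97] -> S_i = Random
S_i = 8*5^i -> [8, 40, 200, 1000, 5000]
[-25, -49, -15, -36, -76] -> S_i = Random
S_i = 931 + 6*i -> [931, 937, 943, 949, 955]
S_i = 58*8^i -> [58, 464, 3712, 29696, 237568]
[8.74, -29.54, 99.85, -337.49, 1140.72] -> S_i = 8.74*(-3.38)^i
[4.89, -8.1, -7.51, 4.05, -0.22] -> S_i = Random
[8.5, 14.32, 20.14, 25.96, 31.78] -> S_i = 8.50 + 5.82*i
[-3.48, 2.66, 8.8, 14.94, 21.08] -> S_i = -3.48 + 6.14*i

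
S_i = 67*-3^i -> [67, -201, 603, -1809, 5427]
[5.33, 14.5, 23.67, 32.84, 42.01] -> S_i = 5.33 + 9.17*i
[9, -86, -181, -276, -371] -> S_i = 9 + -95*i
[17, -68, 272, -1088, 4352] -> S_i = 17*-4^i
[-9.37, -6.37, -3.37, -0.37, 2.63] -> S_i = -9.37 + 3.00*i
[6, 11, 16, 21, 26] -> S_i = 6 + 5*i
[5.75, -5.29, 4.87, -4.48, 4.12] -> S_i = 5.75*(-0.92)^i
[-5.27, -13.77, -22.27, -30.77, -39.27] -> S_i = -5.27 + -8.50*i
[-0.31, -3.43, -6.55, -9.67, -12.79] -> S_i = -0.31 + -3.12*i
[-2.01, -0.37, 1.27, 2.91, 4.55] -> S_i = -2.01 + 1.64*i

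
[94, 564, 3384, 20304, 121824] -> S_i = 94*6^i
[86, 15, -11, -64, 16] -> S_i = Random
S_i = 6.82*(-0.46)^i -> [6.82, -3.14, 1.44, -0.66, 0.31]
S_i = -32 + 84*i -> [-32, 52, 136, 220, 304]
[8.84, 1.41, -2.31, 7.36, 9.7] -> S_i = Random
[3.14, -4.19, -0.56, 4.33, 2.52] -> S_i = Random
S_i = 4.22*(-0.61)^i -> [4.22, -2.57, 1.57, -0.96, 0.58]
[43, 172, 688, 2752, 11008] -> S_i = 43*4^i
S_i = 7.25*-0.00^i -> [7.25, -0.0, 0.0, -0.0, 0.0]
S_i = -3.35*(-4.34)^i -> [-3.35, 14.54, -63.1, 273.85, -1188.51]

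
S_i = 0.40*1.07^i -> [0.4, 0.43, 0.46, 0.49, 0.52]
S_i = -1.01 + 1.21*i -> [-1.01, 0.2, 1.41, 2.62, 3.83]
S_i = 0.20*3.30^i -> [0.2, 0.66, 2.18, 7.19, 23.72]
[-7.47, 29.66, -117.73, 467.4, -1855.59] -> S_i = -7.47*(-3.97)^i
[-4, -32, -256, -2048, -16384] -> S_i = -4*8^i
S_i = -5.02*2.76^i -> [-5.02, -13.86, -38.24, -105.54, -291.3]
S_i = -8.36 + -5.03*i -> [-8.36, -13.39, -18.42, -23.45, -28.48]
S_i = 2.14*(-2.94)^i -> [2.14, -6.29, 18.5, -54.38, 159.88]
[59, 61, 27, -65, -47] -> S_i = Random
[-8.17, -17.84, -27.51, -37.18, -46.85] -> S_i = -8.17 + -9.67*i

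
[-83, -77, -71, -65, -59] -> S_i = -83 + 6*i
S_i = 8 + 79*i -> [8, 87, 166, 245, 324]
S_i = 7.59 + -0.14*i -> [7.59, 7.45, 7.31, 7.17, 7.03]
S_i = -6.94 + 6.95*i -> [-6.94, 0.01, 6.96, 13.91, 20.86]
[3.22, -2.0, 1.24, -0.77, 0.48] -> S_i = 3.22*(-0.62)^i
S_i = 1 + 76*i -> [1, 77, 153, 229, 305]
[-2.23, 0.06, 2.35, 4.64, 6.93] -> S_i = -2.23 + 2.29*i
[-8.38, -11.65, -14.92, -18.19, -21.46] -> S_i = -8.38 + -3.27*i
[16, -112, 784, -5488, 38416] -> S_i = 16*-7^i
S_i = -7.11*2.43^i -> [-7.11, -17.28, -41.98, -102.02, -247.91]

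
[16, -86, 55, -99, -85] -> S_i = Random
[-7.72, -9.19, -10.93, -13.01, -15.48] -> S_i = -7.72*1.19^i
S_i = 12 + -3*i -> [12, 9, 6, 3, 0]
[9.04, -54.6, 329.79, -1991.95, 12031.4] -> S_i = 9.04*(-6.04)^i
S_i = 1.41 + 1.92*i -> [1.41, 3.33, 5.25, 7.17, 9.09]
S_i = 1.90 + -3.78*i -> [1.9, -1.88, -5.66, -9.44, -13.22]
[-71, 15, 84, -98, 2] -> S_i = Random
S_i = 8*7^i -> [8, 56, 392, 2744, 19208]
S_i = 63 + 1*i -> [63, 64, 65, 66, 67]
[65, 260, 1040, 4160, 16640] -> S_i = 65*4^i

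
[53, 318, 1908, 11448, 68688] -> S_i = 53*6^i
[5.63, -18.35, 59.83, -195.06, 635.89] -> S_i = 5.63*(-3.26)^i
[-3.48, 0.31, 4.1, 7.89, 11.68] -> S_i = -3.48 + 3.79*i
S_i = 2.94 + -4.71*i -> [2.94, -1.77, -6.48, -11.19, -15.9]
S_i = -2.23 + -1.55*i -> [-2.23, -3.78, -5.33, -6.88, -8.43]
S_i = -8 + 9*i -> [-8, 1, 10, 19, 28]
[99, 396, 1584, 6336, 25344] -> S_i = 99*4^i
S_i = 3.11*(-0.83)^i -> [3.11, -2.58, 2.14, -1.78, 1.48]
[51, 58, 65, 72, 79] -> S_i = 51 + 7*i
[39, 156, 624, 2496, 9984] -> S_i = 39*4^i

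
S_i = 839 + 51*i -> [839, 890, 941, 992, 1043]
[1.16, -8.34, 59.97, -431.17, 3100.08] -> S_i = 1.16*(-7.19)^i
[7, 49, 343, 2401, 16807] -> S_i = 7*7^i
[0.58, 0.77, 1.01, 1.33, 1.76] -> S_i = 0.58*1.32^i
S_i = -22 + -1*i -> [-22, -23, -24, -25, -26]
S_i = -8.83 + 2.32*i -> [-8.83, -6.51, -4.19, -1.87, 0.45]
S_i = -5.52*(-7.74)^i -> [-5.52, 42.72, -330.69, 2559.54, -19810.84]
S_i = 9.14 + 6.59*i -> [9.14, 15.73, 22.32, 28.91, 35.5]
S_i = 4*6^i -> [4, 24, 144, 864, 5184]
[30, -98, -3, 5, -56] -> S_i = Random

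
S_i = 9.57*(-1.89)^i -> [9.57, -18.09, 34.18, -64.61, 122.11]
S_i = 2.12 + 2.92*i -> [2.12, 5.04, 7.96, 10.88, 13.8]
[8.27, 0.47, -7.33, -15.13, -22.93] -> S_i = 8.27 + -7.80*i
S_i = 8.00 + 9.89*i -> [8.0, 17.89, 27.78, 37.67, 47.56]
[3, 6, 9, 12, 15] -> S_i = 3 + 3*i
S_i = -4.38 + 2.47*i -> [-4.38, -1.91, 0.56, 3.03, 5.5]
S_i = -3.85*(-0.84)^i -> [-3.85, 3.23, -2.72, 2.28, -1.92]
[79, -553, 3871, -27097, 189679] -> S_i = 79*-7^i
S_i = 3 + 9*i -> [3, 12, 21, 30, 39]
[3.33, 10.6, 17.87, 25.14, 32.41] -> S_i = 3.33 + 7.27*i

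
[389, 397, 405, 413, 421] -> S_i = 389 + 8*i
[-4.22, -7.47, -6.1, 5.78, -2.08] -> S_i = Random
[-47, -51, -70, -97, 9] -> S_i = Random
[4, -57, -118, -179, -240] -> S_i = 4 + -61*i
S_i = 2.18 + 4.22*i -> [2.18, 6.4, 10.62, 14.84, 19.06]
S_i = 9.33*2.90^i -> [9.33, 27.06, 78.47, 227.55, 659.89]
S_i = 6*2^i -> [6, 12, 24, 48, 96]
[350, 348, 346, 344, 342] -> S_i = 350 + -2*i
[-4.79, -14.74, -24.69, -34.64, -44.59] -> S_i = -4.79 + -9.95*i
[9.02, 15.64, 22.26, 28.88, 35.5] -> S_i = 9.02 + 6.62*i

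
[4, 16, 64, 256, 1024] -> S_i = 4*4^i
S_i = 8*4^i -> [8, 32, 128, 512, 2048]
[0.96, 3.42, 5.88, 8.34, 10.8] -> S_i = 0.96 + 2.46*i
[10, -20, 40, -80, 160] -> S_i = 10*-2^i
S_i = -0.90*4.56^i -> [-0.9, -4.1, -18.71, -85.34, -389.14]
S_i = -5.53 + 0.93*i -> [-5.53, -4.6, -3.67, -2.74, -1.81]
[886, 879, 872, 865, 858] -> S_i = 886 + -7*i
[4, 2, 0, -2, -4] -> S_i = 4 + -2*i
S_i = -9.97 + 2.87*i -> [-9.97, -7.1, -4.23, -1.36, 1.51]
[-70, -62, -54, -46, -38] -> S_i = -70 + 8*i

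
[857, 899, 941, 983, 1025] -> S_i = 857 + 42*i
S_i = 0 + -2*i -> [0, -2, -4, -6, -8]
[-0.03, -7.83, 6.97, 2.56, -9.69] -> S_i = Random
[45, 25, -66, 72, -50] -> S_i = Random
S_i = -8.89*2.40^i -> [-8.89, -21.34, -51.21, -122.9, -294.95]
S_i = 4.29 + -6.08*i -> [4.29, -1.79, -7.87, -13.95, -20.03]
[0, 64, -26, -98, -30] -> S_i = Random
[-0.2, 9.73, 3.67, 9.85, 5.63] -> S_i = Random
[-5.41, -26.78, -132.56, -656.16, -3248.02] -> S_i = -5.41*4.95^i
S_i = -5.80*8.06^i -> [-5.8, -46.75, -376.79, -3036.92, -24477.56]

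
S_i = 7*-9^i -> [7, -63, 567, -5103, 45927]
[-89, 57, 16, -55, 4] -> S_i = Random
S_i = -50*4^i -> [-50, -200, -800, -3200, -12800]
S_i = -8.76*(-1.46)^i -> [-8.76, 12.79, -18.67, 27.26, -39.8]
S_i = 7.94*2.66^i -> [7.94, 21.12, 56.18, 149.44, 397.51]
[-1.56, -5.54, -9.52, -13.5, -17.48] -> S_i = -1.56 + -3.98*i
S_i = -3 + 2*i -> [-3, -1, 1, 3, 5]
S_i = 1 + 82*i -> [1, 83, 165, 247, 329]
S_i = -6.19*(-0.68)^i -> [-6.19, 4.21, -2.86, 1.95, -1.32]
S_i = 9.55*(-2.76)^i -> [9.55, -26.36, 72.75, -200.78, 554.17]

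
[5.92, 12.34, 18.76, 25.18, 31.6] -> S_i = 5.92 + 6.42*i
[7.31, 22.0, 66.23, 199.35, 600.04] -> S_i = 7.31*3.01^i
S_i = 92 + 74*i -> [92, 166, 240, 314, 388]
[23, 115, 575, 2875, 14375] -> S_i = 23*5^i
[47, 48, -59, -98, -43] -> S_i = Random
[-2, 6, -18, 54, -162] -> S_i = -2*-3^i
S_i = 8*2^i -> [8, 16, 32, 64, 128]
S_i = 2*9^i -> [2, 18, 162, 1458, 13122]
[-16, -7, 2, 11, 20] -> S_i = -16 + 9*i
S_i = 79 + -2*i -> [79, 77, 75, 73, 71]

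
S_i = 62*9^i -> [62, 558, 5022, 45198, 406782]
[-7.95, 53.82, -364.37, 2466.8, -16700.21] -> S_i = -7.95*(-6.77)^i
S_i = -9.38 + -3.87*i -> [-9.38, -13.25, -17.12, -20.99, -24.86]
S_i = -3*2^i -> [-3, -6, -12, -24, -48]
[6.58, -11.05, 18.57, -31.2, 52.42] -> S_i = 6.58*(-1.68)^i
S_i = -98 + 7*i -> [-98, -91, -84, -77, -70]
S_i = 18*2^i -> [18, 36, 72, 144, 288]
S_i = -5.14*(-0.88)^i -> [-5.14, 4.52, -3.98, 3.5, -3.08]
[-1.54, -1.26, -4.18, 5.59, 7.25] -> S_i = Random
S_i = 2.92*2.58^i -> [2.92, 7.53, 19.44, 50.15, 129.38]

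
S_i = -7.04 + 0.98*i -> [-7.04, -6.06, -5.08, -4.1, -3.12]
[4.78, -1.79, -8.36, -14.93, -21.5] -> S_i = 4.78 + -6.57*i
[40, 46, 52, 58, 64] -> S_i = 40 + 6*i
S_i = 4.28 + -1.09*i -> [4.28, 3.19, 2.1, 1.01, -0.08]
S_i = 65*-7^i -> [65, -455, 3185, -22295, 156065]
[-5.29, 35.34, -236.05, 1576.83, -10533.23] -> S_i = -5.29*(-6.68)^i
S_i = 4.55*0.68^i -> [4.55, 3.09, 2.1, 1.43, 0.97]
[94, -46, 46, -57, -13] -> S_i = Random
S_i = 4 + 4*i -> [4, 8, 12, 16, 20]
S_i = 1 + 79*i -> [1, 80, 159, 238, 317]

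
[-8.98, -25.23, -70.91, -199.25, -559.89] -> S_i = -8.98*2.81^i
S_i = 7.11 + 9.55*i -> [7.11, 16.66, 26.21, 35.76, 45.31]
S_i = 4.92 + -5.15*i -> [4.92, -0.23, -5.38, -10.53, -15.68]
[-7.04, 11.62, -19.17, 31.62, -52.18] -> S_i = -7.04*(-1.65)^i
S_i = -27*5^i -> [-27, -135, -675, -3375, -16875]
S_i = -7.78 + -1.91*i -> [-7.78, -9.69, -11.6, -13.51, -15.42]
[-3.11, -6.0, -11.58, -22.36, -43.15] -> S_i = -3.11*1.93^i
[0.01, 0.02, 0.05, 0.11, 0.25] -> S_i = 0.01*2.24^i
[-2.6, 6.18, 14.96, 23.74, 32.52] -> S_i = -2.60 + 8.78*i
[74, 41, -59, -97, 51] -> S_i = Random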